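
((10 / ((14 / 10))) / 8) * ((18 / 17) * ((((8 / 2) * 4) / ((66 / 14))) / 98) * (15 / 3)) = 1500 / 9163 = 0.16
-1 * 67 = -67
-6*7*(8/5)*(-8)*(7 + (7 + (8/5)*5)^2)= 623616/5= 124723.20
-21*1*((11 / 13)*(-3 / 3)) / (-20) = -231 / 260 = -0.89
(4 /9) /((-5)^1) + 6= 266 /45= 5.91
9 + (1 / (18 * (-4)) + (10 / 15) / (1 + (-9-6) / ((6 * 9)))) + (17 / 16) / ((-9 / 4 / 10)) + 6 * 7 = 47.19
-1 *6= -6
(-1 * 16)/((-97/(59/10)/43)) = 20296/485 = 41.85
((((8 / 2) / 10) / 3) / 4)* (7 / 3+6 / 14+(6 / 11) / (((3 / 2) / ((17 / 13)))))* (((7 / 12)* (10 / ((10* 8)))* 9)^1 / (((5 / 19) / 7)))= 646513 / 343200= 1.88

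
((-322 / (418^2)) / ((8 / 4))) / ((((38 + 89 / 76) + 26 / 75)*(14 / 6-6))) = 36225 / 5696372539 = 0.00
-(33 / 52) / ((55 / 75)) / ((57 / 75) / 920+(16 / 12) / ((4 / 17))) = -0.15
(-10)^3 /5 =-200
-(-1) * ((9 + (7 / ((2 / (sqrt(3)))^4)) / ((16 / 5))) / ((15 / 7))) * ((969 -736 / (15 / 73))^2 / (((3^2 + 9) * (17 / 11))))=11473065538781 / 9792000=1171677.44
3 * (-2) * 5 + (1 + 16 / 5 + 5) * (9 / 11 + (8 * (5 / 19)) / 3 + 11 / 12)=-15849 / 2090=-7.58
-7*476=-3332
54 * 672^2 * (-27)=-658409472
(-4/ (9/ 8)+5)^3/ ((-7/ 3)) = -2197/ 1701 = -1.29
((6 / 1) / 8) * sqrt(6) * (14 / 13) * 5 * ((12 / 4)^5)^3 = 1506635235 * sqrt(6) / 26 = 141941829.01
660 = 660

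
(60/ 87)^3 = 8000/ 24389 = 0.33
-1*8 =-8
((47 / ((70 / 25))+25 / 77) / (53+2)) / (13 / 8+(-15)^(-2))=0.19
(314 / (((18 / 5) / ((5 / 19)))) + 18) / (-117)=-7003 / 20007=-0.35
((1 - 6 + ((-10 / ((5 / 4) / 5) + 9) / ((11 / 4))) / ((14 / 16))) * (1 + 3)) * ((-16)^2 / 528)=-29376 / 847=-34.68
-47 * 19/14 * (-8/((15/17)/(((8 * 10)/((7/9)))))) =2914752/49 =59484.73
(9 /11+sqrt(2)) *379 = 3411 /11+379 *sqrt(2) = 846.08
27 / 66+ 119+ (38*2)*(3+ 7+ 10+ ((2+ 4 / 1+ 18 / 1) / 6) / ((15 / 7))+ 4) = 2085.28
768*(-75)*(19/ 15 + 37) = -2204160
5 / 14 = 0.36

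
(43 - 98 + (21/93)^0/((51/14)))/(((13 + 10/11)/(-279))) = 951731/867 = 1097.73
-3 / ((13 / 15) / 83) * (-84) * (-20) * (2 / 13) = -12549600 / 169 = -74257.99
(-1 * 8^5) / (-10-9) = 32768 / 19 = 1724.63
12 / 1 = 12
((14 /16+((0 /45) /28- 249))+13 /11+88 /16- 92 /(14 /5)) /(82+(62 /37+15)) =-2083951 /749672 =-2.78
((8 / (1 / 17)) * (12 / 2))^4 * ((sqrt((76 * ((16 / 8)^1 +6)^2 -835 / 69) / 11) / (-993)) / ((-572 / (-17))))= -209366433792 * sqrt(254098779) / 11975249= -278691544.42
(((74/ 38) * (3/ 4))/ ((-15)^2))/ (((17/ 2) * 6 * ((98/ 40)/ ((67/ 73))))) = 2479/ 51991695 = 0.00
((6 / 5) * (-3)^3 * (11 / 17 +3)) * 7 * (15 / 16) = -775.46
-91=-91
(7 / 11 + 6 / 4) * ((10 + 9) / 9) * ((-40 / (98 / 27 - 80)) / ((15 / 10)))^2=6429600 / 11692571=0.55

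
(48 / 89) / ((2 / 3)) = 72 / 89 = 0.81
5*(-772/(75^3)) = -772/84375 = -0.01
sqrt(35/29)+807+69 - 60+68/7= sqrt(1015)/29+5780/7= 826.81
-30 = -30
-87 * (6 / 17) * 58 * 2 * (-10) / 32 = 37845 / 34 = 1113.09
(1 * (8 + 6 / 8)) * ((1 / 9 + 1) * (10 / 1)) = 875 / 9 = 97.22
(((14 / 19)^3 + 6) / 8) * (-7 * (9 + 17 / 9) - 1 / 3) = -15122861 / 246924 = -61.25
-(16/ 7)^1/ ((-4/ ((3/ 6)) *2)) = 1/ 7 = 0.14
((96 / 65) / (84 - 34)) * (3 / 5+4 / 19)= 0.02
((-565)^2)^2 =101904600625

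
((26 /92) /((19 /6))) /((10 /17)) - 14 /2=-6.85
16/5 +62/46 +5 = 1098/115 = 9.55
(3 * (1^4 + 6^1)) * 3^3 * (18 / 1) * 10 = 102060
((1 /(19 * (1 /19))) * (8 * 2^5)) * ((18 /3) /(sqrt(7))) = 1536 * sqrt(7) /7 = 580.55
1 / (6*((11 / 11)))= 0.17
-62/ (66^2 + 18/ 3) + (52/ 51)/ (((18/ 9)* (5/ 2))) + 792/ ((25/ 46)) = 450321703/ 308975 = 1457.47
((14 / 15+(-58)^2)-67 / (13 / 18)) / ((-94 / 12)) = -27152 / 65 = -417.72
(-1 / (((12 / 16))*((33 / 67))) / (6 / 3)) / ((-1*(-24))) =-67 / 1188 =-0.06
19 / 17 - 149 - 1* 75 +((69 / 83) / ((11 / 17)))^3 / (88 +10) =-282566612602845 / 1267906796002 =-222.86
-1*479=-479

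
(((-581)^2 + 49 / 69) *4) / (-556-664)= -23291758 / 21045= -1106.76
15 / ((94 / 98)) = 735 / 47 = 15.64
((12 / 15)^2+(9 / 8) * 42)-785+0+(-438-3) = -117811 / 100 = -1178.11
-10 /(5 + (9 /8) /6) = -160 /83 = -1.93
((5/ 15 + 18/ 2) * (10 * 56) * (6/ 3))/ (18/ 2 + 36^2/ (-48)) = -15680/ 27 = -580.74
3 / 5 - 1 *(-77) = 388 / 5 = 77.60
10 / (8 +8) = 5 / 8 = 0.62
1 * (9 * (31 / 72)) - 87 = -665 / 8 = -83.12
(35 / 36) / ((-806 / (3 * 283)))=-9905 / 9672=-1.02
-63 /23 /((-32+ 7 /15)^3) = 0.00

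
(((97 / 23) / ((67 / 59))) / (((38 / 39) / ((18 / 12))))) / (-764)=-669591 / 89476624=-0.01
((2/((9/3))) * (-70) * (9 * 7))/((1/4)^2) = -47040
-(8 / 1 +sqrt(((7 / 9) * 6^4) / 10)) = -6 * sqrt(70) / 5-8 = -18.04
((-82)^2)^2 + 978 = 45213154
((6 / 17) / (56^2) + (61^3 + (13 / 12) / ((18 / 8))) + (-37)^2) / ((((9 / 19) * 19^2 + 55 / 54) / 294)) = 493039745427 / 1263304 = 390277.99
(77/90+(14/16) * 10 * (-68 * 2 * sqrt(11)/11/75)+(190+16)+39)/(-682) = -22127/61380+119 * sqrt(11)/56265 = -0.35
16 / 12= 4 / 3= 1.33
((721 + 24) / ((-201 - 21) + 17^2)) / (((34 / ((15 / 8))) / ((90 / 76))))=502875 / 692512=0.73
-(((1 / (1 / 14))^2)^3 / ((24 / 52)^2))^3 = -32194729615837333205979136 / 729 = -44162866414042981078160.68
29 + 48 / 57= 567 / 19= 29.84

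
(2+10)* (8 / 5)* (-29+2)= -2592 / 5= -518.40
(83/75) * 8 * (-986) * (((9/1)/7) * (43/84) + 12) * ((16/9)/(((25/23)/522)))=-2889124949888/30625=-94338773.87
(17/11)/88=0.02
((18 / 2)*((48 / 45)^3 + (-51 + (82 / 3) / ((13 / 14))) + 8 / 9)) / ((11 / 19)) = -16223663 / 53625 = -302.54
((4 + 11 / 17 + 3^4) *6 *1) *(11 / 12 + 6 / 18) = 10920 / 17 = 642.35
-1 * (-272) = 272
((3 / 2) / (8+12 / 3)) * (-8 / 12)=-1 / 12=-0.08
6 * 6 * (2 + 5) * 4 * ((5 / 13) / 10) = 504 / 13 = 38.77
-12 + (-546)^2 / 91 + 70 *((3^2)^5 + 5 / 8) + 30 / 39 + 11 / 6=645331495 / 156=4136740.35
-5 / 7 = -0.71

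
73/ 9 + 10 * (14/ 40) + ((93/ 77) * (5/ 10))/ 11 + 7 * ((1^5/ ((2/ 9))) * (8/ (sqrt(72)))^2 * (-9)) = -1832066/ 7623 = -240.33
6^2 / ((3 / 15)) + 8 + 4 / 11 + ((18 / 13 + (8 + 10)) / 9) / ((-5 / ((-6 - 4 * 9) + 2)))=205.59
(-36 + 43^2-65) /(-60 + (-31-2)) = -1748 /93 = -18.80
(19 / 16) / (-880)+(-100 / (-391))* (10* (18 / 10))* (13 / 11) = 29944571 / 5505280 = 5.44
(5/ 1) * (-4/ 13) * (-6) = 120/ 13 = 9.23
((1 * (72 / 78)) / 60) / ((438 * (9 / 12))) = 2 / 42705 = 0.00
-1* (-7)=7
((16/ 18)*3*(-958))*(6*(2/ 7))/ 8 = -3832/ 7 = -547.43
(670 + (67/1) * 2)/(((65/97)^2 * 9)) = 198.94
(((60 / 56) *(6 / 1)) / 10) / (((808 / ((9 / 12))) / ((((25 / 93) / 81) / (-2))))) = -25 / 25248384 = -0.00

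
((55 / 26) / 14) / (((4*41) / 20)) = 275 / 14924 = 0.02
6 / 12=1 / 2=0.50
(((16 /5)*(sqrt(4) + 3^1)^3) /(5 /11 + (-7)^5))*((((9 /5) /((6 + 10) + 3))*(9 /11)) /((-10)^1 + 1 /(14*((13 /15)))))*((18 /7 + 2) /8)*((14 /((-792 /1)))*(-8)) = 8736 /581183647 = 0.00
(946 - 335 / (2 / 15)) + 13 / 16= -25051 / 16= -1565.69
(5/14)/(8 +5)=5/182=0.03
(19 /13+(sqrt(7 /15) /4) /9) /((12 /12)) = sqrt(105) /540+19 /13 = 1.48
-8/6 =-4/3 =-1.33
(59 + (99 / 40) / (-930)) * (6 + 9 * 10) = 4389402 / 775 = 5663.74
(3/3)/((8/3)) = 3/8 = 0.38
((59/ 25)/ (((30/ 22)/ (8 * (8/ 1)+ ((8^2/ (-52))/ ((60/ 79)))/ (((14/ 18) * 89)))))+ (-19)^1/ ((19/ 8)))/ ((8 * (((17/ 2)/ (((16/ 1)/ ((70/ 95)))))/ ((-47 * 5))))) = -2785981521448/ 361417875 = -7708.48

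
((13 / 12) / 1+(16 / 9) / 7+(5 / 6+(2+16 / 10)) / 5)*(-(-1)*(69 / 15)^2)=7411819 / 157500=47.06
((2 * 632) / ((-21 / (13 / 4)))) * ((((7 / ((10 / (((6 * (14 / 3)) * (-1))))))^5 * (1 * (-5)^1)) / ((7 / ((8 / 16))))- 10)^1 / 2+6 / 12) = -101041477.08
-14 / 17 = -0.82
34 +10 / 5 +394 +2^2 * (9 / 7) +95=3711 / 7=530.14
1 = 1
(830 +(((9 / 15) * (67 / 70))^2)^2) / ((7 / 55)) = 137025017148811 / 21008750000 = 6522.28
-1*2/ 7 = -2/ 7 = -0.29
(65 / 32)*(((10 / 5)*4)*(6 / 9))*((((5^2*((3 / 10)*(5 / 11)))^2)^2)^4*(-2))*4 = -21715624141506850719451904296875 / 752840374084766285824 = -28844925018.68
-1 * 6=-6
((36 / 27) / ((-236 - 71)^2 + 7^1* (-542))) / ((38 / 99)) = 66 / 1718645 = 0.00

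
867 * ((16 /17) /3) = 272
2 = 2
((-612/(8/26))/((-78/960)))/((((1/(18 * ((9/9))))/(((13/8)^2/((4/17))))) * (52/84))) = 31953285/4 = 7988321.25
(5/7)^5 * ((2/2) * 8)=25000/16807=1.49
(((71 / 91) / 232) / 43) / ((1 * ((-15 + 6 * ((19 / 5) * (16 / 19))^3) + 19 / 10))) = 8875 / 20823937316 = 0.00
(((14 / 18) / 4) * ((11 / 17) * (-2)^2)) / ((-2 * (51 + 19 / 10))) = -385 / 80937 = -0.00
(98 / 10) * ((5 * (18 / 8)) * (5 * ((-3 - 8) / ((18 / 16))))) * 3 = -16170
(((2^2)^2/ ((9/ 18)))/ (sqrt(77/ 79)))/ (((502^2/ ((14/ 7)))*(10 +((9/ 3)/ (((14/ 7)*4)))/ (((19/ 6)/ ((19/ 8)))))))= 512*sqrt(6083)/ 1596004333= 0.00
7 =7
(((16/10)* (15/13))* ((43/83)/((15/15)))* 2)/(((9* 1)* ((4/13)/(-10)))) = -1720/249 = -6.91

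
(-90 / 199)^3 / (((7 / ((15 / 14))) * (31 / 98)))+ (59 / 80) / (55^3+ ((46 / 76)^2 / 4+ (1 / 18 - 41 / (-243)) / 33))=-421290342686782775511 / 9412969483647742298335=-0.04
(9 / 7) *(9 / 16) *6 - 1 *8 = -205 / 56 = -3.66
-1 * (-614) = 614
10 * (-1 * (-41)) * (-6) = -2460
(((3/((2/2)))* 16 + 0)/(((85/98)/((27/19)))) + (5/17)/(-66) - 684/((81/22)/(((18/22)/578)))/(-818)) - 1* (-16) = 94.64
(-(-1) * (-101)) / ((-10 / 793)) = 80093 / 10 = 8009.30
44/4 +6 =17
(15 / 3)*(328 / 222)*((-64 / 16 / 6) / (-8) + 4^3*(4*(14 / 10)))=881869 / 333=2648.26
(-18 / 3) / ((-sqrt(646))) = 3 * sqrt(646) / 323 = 0.24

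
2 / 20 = 1 / 10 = 0.10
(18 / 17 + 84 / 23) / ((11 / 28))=51576 / 4301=11.99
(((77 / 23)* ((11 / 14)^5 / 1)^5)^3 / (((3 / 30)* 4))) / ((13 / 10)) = 42322318483170783019107974042700029450915286485371346803433707313024165743615677025 / 42018003817084701393016616719935704658172937860544381058551971441807570126433505381449728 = 0.00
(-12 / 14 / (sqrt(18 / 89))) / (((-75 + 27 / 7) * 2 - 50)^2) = -7 * sqrt(178) / 1811716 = -0.00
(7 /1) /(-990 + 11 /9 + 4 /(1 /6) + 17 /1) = -63 /8530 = -0.01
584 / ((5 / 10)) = 1168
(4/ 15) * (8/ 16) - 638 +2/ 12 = -637.70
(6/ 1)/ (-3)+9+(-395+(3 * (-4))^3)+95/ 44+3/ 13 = -1208985/ 572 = -2113.61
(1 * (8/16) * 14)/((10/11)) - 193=-1853/10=-185.30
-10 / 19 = -0.53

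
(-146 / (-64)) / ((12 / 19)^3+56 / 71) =35550197 / 16217344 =2.19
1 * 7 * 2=14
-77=-77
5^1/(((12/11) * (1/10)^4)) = 137500/3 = 45833.33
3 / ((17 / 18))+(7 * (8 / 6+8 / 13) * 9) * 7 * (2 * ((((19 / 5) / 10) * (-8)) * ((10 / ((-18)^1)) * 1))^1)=9633346 / 3315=2905.99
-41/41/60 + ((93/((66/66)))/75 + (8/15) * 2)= 229/100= 2.29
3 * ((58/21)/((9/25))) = 1450/63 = 23.02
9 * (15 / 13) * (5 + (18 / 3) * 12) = 10395 / 13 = 799.62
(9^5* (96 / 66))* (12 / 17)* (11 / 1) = 11337408 / 17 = 666906.35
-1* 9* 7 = -63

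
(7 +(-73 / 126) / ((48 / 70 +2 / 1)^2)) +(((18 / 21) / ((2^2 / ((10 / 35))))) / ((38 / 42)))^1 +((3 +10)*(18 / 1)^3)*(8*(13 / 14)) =11913830376029 / 21153384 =563211.56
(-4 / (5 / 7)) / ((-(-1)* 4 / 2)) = -14 / 5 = -2.80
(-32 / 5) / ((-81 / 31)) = 992 / 405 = 2.45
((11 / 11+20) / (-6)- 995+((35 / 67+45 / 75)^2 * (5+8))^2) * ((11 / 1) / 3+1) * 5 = -42922724359753 / 2518890125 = -17040.33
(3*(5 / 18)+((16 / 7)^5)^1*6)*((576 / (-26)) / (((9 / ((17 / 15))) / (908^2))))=-862904406.14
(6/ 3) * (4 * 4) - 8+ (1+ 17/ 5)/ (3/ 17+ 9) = 9547/ 390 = 24.48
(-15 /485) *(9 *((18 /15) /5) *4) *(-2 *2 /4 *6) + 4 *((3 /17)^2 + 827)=2319540032 /700825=3309.73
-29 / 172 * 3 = -87 / 172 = -0.51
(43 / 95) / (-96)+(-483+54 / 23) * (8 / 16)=-50411789 / 209760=-240.33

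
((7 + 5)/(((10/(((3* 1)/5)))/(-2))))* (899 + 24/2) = -32796/25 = -1311.84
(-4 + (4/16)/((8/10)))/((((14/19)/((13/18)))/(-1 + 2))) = -14573/4032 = -3.61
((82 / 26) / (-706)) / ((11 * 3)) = -41 / 302874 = -0.00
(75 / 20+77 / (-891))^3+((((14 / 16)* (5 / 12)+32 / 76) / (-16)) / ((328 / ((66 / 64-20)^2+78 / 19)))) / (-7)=11357687609707922809 / 230942604785614848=49.18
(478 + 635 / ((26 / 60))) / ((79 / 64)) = 1616896 / 1027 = 1574.39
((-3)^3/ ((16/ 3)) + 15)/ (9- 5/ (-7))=1113/ 1088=1.02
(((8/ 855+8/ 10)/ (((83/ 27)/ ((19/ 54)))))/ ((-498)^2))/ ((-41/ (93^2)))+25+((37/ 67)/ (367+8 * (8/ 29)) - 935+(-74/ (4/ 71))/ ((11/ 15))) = -90305223708941894/ 33432325852365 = -2701.13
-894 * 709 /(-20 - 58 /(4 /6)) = 5923.79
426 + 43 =469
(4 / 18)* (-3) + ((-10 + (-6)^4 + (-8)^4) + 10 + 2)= 16180 / 3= 5393.33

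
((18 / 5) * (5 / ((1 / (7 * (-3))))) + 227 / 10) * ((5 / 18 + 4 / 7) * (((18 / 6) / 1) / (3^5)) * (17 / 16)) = -6462907 / 1632960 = -3.96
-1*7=-7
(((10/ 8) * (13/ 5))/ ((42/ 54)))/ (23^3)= 117/ 340676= 0.00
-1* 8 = -8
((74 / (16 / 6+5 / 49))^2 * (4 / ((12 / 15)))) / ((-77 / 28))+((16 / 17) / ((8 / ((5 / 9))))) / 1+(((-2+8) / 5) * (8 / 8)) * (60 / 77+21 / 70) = -46237995841 / 35637525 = -1297.45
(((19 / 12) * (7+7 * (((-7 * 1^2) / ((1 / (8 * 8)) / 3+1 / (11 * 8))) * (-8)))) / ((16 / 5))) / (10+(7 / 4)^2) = 118307 / 132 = 896.27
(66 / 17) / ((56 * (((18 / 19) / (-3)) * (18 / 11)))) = -2299 / 17136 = -0.13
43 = 43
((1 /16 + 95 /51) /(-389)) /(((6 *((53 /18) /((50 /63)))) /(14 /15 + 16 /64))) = -557705 /2119757472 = -0.00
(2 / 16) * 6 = 3 / 4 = 0.75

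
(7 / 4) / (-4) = -7 / 16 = -0.44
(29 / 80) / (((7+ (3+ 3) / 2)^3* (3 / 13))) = 377 / 240000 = 0.00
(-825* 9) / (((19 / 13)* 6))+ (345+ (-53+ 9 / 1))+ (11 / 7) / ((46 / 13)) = -1667970 / 3059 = -545.27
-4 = -4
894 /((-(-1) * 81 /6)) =596 /9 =66.22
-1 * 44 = -44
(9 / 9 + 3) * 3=12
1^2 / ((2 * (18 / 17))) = 0.47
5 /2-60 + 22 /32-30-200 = -286.81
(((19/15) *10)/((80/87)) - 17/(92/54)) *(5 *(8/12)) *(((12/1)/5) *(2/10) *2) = 6986/575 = 12.15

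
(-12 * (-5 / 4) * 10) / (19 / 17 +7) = 425 / 23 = 18.48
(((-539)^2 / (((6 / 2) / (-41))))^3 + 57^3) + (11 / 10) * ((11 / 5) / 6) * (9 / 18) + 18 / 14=-2365986144169543474081777 / 37800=-62592226036231308838.14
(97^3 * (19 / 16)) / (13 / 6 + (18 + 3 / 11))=30118209 / 568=53025.02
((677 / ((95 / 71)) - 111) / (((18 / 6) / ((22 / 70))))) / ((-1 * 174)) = -206371 / 867825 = -0.24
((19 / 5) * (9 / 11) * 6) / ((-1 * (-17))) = 1026 / 935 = 1.10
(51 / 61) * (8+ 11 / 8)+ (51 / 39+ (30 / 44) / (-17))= 10802347 / 1186328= 9.11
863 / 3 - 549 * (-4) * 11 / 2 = 37097 / 3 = 12365.67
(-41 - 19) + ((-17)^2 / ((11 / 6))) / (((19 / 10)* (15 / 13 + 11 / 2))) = -1718580 / 36157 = -47.53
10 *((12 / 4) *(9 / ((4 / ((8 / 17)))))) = 540 / 17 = 31.76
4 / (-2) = -2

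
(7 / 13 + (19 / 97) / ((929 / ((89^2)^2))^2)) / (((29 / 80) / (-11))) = -855656943323088584480 / 31560546329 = -27111601123.86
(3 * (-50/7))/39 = -50/91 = -0.55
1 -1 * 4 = -3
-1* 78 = -78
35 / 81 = 0.43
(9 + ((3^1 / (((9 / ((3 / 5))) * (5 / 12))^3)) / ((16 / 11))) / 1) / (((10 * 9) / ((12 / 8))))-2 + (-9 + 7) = -1203081 / 312500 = -3.85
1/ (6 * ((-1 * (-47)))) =1/ 282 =0.00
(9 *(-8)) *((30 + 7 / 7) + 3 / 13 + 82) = -105984 / 13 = -8152.62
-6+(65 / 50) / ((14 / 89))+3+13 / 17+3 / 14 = 14859 / 2380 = 6.24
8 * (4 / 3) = 32 / 3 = 10.67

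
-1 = -1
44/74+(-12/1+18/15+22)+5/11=24927/2035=12.25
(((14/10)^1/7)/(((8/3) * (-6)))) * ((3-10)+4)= 3/80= 0.04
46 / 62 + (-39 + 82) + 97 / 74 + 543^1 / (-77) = 6712385 / 176638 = 38.00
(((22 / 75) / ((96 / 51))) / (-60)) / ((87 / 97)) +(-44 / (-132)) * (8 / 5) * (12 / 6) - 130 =-807656539 / 6264000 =-128.94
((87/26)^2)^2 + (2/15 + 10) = 928806767/6854640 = 135.50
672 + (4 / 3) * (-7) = 1988 / 3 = 662.67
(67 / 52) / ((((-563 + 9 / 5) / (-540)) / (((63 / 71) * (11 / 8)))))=31340925 / 20719504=1.51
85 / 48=1.77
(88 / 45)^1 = 88 / 45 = 1.96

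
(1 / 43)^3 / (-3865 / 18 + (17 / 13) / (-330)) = -6435 / 109859830841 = -0.00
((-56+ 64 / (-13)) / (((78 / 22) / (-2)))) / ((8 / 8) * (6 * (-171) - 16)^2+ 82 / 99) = 287496 / 9082965671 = 0.00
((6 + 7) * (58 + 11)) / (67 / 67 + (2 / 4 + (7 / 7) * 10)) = 78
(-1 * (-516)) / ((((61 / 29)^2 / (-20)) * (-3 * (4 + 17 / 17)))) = 578608 / 3721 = 155.50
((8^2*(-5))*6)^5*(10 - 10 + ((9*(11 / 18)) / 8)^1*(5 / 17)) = -89690996736000000 / 17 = -5275940984470588.24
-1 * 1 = -1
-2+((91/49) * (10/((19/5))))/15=-668/399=-1.67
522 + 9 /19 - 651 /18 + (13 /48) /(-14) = 6208921 /12768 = 486.29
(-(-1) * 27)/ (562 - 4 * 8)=27/ 530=0.05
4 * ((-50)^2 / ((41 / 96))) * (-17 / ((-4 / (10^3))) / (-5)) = -816000000 / 41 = -19902439.02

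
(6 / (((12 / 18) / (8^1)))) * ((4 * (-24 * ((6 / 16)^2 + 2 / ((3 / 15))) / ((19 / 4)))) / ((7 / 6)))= -1682208 / 133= -12648.18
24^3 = 13824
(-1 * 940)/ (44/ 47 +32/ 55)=-607475/ 981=-619.24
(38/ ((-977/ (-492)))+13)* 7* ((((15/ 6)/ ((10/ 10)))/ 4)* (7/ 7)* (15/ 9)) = 5494475/ 23448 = 234.33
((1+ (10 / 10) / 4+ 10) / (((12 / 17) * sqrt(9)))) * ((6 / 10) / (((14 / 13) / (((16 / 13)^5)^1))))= 1671168 / 199927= 8.36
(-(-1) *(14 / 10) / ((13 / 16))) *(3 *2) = 672 / 65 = 10.34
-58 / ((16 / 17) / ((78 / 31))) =-19227 / 124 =-155.06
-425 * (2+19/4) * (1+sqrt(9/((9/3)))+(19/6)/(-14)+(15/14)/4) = -11475 * sqrt(3)/4 - 95625/32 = -7957.10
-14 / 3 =-4.67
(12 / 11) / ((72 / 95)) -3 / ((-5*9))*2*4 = 217 / 110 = 1.97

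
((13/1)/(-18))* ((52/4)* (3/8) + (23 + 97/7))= -10127/336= -30.14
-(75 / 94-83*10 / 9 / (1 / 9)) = 77945 / 94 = 829.20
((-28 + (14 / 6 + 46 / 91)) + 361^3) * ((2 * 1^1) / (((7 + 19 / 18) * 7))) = 1668621.49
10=10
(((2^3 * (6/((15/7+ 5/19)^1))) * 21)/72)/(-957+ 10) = -931/151520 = -0.01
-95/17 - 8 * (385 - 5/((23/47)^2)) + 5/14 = -367407085/125902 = -2918.20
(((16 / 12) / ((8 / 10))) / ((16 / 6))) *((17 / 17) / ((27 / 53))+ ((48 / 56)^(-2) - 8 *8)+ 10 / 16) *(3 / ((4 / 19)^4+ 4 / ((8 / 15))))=-8451968455 / 563134176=-15.01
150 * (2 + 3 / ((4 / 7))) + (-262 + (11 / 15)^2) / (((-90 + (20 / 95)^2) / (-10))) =1546721837 / 1461330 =1058.43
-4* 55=-220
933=933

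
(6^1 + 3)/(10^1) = 9/10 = 0.90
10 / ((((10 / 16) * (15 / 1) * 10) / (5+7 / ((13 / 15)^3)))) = 55376 / 32955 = 1.68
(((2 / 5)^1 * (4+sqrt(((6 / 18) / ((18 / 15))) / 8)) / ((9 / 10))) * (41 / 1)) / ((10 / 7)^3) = 26.17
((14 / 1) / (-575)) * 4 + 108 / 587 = 29228 / 337525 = 0.09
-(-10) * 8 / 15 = 16 / 3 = 5.33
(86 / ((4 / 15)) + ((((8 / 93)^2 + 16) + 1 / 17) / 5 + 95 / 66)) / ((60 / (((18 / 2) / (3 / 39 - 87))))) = -6878619449 / 12184134600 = -0.56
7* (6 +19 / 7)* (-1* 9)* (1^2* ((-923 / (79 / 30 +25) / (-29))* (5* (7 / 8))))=-266031675 / 96164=-2766.44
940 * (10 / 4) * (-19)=-44650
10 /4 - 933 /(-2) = 469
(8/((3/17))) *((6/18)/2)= 68/9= 7.56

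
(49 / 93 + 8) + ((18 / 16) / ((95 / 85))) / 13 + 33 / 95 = 8.95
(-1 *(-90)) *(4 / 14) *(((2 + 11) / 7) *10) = 23400 / 49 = 477.55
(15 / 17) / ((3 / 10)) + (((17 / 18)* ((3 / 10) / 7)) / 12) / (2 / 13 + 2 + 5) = 23439757 / 7968240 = 2.94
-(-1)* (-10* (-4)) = 40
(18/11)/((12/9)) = 1.23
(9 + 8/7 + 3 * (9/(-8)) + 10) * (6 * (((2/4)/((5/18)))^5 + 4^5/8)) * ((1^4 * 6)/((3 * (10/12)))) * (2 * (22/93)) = 56898205452/3390625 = 16781.04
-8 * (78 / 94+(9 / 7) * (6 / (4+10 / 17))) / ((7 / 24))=-2062080 / 29939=-68.88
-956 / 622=-478 / 311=-1.54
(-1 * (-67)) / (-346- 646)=-67 / 992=-0.07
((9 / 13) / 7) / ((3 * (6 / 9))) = 0.05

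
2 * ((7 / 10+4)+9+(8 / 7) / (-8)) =949 / 35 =27.11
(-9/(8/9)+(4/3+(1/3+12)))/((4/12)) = 85/8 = 10.62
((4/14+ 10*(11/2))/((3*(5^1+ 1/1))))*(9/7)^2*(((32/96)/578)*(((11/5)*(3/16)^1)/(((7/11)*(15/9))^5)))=1499394312009/1666027489000000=0.00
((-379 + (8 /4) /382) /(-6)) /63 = 36194 /36099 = 1.00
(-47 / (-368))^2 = 2209 / 135424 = 0.02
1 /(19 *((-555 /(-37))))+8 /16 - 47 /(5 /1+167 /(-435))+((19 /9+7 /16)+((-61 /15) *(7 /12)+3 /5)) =-8.90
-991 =-991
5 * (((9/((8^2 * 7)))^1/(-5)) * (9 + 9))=-81/224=-0.36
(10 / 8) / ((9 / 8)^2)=0.99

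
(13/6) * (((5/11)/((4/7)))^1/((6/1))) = 455/1584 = 0.29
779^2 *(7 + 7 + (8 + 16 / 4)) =15777866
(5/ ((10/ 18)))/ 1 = 9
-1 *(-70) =70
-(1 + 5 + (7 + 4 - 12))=-5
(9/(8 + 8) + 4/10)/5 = 77/400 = 0.19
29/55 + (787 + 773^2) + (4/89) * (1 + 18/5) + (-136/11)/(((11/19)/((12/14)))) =225507652521/376915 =598298.43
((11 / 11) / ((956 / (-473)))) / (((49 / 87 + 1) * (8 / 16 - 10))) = 41151 / 1235152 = 0.03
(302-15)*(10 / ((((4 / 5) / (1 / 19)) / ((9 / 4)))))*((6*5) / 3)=322875 / 76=4248.36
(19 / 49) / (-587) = -19 / 28763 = -0.00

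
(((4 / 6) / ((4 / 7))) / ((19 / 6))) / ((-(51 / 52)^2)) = -0.38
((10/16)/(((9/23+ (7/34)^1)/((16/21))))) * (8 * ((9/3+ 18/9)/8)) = 39100/9807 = 3.99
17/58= 0.29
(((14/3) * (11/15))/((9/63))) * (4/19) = 4312/855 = 5.04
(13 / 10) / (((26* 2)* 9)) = 1 / 360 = 0.00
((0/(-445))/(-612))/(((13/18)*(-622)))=0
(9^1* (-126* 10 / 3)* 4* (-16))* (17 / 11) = 373876.36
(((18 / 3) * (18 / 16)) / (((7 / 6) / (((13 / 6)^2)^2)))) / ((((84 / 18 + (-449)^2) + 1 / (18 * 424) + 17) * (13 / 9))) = 9431721 / 21542978702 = 0.00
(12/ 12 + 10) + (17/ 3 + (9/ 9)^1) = 53/ 3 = 17.67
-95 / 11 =-8.64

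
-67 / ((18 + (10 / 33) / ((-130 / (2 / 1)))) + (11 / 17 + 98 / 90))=-7329465 / 2158504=-3.40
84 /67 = 1.25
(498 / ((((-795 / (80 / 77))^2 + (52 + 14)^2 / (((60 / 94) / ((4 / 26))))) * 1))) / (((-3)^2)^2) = 2762240 / 263530493523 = 0.00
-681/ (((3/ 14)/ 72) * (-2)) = 114408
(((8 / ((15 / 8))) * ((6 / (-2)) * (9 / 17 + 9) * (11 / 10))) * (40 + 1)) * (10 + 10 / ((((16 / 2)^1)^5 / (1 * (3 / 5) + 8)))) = -5986809873 / 108800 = -55025.83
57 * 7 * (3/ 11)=1197/ 11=108.82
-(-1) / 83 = 1 / 83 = 0.01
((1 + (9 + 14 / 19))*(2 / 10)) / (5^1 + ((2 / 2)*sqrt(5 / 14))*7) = 136 / 95 - 68*sqrt(70) / 475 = 0.23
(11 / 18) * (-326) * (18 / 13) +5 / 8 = -28623 / 104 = -275.22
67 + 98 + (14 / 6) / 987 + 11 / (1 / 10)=116326 / 423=275.00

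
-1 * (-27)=27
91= 91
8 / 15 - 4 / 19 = 92 / 285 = 0.32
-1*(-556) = 556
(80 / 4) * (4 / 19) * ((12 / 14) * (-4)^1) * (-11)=21120 / 133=158.80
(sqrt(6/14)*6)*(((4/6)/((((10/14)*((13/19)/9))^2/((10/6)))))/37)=272916*sqrt(21)/31265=40.00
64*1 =64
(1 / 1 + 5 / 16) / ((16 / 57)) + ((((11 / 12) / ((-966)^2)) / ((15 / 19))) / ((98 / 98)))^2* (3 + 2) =13191910644930833 / 2821327589888640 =4.68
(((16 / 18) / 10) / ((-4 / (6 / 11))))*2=-4 / 165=-0.02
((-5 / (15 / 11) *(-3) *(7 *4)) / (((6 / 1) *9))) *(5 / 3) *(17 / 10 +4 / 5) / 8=1925 / 648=2.97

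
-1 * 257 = -257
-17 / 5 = -3.40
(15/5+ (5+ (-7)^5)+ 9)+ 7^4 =-14389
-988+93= -895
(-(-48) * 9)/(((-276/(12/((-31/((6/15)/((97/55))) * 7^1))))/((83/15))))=262944/2420635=0.11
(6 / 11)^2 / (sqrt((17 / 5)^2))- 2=-3934 / 2057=-1.91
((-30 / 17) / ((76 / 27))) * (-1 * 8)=1620 / 323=5.02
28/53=0.53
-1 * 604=-604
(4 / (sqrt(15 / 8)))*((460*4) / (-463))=-2944*sqrt(30) / 1389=-11.61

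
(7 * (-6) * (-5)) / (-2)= -105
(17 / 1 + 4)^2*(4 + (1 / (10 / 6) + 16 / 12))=13083 / 5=2616.60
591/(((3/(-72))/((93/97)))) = -1319112/97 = -13599.09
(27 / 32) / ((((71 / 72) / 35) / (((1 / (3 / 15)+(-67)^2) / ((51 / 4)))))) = 10555.50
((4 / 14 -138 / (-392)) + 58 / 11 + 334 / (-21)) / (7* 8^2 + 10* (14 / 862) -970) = 27861133 / 1454730816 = 0.02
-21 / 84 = -1 / 4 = -0.25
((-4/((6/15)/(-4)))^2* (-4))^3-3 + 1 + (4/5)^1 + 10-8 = -1310719999996/5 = -262143999999.20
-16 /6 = -8 /3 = -2.67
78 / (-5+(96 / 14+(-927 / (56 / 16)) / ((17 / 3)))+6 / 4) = -2652 / 1475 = -1.80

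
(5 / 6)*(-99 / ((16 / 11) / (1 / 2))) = -1815 / 64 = -28.36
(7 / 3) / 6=7 / 18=0.39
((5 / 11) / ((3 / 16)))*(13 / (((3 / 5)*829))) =5200 / 82071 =0.06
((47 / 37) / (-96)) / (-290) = 47 / 1030080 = 0.00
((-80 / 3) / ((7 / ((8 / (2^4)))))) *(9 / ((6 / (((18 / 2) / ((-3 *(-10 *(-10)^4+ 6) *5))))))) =-6 / 349979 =-0.00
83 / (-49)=-83 / 49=-1.69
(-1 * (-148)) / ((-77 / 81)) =-11988 / 77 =-155.69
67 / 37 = 1.81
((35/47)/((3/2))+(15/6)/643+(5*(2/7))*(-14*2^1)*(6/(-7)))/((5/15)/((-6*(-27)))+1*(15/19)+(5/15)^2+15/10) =67951951785/4693381742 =14.48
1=1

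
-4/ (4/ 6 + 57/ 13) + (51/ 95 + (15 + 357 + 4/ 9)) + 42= 69763993/ 168435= 414.19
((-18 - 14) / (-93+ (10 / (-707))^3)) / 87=11308583776 / 2859304816113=0.00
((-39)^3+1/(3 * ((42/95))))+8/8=-59317.25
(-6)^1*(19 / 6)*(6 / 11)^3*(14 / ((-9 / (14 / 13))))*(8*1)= 715008 / 17303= 41.32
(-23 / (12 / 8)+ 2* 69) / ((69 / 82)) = 1312 / 9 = 145.78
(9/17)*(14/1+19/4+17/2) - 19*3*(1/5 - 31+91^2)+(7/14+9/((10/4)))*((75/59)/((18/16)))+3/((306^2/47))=-2164887574193/4603770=-470242.34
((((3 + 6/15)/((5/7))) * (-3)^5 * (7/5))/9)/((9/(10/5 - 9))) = 17493/125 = 139.94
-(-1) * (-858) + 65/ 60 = -856.92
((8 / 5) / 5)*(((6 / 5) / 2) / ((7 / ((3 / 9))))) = 8 / 875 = 0.01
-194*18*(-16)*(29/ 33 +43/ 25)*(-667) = -26633213952/ 275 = -96848050.73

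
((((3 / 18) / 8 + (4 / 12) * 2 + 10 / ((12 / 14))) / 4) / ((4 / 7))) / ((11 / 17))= 70567 / 8448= 8.35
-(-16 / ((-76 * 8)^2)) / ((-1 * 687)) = -1 / 15872448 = -0.00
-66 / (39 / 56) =-1232 / 13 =-94.77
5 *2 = 10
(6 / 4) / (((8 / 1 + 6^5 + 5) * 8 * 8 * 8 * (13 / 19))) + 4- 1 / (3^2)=3629051393 / 933184512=3.89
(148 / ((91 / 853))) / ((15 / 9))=378732 / 455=832.38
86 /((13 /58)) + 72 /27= 15068 /39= 386.36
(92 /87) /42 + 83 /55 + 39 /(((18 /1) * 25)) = 1628797 /1004850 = 1.62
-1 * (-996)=996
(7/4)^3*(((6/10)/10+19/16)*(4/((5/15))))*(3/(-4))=-1540413/25600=-60.17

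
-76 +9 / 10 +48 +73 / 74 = -4831 / 185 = -26.11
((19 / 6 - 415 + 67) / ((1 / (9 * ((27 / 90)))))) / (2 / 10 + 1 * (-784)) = 18621 / 15676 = 1.19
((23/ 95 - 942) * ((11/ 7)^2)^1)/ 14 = -166.11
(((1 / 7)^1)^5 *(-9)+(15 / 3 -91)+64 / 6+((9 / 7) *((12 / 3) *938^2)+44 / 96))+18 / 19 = 11559440927941 / 2554664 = 4524838.07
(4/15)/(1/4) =1.07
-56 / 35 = -8 / 5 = -1.60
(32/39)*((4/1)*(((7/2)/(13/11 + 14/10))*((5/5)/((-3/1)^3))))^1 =-12320/74763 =-0.16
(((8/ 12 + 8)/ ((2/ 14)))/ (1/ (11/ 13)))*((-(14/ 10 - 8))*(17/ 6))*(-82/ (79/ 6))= -2361436/ 395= -5978.32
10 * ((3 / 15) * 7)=14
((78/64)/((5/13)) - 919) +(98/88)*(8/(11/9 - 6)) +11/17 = -1179838413/1286560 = -917.05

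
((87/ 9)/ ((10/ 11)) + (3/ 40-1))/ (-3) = -233/ 72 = -3.24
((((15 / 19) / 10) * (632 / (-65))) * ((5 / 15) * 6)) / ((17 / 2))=-3792 / 20995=-0.18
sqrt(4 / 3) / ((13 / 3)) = 0.27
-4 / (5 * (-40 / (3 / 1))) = 3 / 50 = 0.06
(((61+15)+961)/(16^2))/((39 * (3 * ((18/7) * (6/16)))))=7259/202176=0.04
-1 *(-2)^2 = -4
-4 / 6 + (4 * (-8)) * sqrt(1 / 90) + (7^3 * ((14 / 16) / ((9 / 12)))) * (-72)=-86438 / 3 - 16 * sqrt(10) / 15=-28816.04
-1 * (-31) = 31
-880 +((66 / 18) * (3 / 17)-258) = -19335 / 17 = -1137.35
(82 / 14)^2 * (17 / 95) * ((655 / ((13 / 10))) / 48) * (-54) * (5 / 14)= -842307075 / 677768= -1242.77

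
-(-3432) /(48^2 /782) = 55913 /48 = 1164.85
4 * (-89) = -356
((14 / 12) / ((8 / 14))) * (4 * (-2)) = -49 / 3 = -16.33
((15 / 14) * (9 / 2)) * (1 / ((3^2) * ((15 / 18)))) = 9 / 14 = 0.64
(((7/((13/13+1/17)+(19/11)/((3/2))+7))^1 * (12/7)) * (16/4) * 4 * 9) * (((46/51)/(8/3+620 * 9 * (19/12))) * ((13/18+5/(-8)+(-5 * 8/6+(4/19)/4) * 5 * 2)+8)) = -2892810096/2602860749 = -1.11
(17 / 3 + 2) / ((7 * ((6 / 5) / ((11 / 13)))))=1265 / 1638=0.77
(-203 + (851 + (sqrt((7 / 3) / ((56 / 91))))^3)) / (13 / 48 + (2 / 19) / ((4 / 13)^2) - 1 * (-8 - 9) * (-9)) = -590976 / 138275 - 1729 * sqrt(546) / 829650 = -4.32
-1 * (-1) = 1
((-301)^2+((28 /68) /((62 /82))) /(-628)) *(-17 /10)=-154021.70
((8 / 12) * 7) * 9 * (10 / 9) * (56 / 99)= 7840 / 297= 26.40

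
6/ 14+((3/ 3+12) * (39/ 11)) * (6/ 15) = 7263/ 385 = 18.86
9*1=9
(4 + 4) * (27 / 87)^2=648 / 841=0.77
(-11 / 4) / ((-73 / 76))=209 / 73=2.86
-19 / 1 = -19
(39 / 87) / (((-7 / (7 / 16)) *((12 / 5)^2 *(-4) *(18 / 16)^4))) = 1300 / 1712421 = 0.00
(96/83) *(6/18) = 32/83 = 0.39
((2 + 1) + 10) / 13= 1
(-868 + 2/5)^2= 18818244/25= 752729.76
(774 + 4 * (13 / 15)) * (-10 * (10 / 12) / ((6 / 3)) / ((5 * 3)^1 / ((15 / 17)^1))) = -1715 / 9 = -190.56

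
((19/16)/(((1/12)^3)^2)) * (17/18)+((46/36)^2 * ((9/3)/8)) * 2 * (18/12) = 964473361/288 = 3348865.84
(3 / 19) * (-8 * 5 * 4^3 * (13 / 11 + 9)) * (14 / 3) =-4014080 / 209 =-19206.12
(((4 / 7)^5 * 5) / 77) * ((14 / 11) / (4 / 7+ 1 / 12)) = 24576 / 3195731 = 0.01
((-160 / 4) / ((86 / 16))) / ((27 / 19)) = -6080 / 1161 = -5.24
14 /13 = 1.08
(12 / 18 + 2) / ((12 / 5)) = 10 / 9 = 1.11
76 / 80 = 19 / 20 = 0.95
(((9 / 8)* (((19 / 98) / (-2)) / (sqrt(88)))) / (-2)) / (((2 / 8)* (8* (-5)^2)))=171* sqrt(22) / 6899200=0.00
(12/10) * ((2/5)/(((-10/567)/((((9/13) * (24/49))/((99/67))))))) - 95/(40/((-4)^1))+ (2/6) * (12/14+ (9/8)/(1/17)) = 1417853/143000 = 9.92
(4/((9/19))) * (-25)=-1900/9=-211.11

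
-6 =-6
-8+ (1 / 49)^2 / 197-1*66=-35001777 / 472997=-74.00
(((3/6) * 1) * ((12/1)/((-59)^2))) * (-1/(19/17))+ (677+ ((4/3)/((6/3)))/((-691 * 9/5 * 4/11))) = 1670768063669/2467910646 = 677.00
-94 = -94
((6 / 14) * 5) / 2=15 / 14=1.07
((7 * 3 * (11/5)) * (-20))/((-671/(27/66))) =378/671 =0.56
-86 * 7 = -602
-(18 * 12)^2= -46656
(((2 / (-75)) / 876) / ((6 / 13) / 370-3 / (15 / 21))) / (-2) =-481 / 132687720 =-0.00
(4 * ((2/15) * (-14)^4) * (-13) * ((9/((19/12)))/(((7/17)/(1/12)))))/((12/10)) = -4851392/19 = -255336.42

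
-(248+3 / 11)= -2731 / 11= -248.27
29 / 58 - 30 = -59 / 2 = -29.50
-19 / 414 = -0.05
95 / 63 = 1.51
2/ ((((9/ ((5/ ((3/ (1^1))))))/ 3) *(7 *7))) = 10/ 441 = 0.02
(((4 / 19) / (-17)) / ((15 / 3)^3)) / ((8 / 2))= -0.00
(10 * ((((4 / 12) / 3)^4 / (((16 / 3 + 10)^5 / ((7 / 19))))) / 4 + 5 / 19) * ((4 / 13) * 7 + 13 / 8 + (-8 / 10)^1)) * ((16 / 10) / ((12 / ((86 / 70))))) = 7408031009379529 / 5768981765164800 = 1.28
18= 18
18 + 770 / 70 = 29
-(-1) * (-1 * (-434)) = 434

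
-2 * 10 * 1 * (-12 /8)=30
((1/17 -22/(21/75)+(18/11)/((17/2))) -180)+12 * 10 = -181061/1309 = -138.32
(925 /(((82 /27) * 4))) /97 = 24975 /31816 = 0.78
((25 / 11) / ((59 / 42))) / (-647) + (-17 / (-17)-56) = -23095715 / 419903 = -55.00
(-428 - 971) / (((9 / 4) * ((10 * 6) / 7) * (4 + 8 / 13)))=-127309 / 8100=-15.72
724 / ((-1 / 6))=-4344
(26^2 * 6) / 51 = 1352 / 17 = 79.53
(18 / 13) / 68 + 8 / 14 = 1831 / 3094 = 0.59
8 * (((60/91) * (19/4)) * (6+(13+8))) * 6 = 369360/91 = 4058.90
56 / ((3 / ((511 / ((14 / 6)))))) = 4088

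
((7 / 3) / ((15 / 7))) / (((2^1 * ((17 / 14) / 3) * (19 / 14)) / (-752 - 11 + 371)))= -1882384 / 4845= -388.52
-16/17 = -0.94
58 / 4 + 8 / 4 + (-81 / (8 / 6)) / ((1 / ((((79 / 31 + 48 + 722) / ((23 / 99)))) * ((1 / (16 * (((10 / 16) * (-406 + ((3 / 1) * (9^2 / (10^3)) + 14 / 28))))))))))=38342346603 / 577896482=66.35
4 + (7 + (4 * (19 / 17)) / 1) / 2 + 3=433 / 34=12.74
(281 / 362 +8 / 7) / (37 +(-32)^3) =-4863 / 82940354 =-0.00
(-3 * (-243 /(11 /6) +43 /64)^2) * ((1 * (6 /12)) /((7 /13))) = -336144116919 /6938624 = -48445.36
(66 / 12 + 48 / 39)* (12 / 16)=525 / 104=5.05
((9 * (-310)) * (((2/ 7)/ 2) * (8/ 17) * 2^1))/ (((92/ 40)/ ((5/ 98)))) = -1116000/ 134113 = -8.32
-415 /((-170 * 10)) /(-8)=-83 /2720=-0.03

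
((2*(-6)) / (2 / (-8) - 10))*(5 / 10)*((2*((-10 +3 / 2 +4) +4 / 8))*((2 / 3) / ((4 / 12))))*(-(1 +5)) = 2304 / 41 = 56.20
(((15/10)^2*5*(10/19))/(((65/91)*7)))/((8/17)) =765/304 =2.52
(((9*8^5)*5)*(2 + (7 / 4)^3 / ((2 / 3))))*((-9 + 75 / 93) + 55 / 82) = -141540796800 / 1271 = -111361759.87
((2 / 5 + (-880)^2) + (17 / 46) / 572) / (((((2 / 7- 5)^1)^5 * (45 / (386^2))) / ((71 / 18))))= -1509493842807993531559 / 347534030457900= -4343441.82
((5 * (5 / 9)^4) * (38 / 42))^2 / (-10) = -705078125 / 37967207922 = -0.02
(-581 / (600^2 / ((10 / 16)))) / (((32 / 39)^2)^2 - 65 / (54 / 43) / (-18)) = -448036407 / 1478574512000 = -0.00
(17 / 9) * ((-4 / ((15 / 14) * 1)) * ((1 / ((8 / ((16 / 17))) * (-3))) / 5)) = 0.06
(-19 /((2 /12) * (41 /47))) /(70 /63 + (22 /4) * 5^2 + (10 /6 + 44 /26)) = -1253772 /1362061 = -0.92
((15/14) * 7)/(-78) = -5/52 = -0.10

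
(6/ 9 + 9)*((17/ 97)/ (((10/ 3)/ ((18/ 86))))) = 4437/ 41710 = 0.11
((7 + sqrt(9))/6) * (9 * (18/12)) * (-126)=-2835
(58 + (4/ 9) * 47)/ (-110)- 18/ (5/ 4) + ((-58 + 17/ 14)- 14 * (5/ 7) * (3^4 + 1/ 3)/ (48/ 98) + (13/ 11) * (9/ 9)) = -1731.28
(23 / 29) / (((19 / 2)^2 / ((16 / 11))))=1472 / 115159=0.01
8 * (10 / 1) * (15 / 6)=200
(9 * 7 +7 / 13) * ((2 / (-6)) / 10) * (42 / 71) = -5782 / 4615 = -1.25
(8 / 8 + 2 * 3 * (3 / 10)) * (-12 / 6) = -28 / 5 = -5.60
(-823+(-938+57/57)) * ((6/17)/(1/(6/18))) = -3520/17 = -207.06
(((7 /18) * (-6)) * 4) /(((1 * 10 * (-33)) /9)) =14 /55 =0.25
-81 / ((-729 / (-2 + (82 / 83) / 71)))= -11704 / 53037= -0.22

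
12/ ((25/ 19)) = 228/ 25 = 9.12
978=978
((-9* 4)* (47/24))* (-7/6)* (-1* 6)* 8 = -3948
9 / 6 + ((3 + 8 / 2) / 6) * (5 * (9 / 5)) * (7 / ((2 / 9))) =1329 / 4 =332.25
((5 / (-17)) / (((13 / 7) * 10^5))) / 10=-7 / 44200000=-0.00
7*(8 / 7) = 8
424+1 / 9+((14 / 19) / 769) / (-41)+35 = 2475278606 / 5391459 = 459.11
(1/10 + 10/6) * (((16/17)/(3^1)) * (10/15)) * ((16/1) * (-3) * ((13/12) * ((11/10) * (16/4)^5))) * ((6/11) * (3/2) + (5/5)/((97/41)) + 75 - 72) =-4086464512/44523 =-91783.22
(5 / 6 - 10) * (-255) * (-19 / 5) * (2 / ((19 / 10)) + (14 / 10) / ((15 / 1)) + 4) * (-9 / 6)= 1371271 / 20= 68563.55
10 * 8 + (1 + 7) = 88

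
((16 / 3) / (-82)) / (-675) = 8 / 83025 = 0.00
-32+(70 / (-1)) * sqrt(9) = -242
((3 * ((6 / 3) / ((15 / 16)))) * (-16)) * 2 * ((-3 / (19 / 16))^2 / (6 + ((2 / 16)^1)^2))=-150994944 / 694925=-217.28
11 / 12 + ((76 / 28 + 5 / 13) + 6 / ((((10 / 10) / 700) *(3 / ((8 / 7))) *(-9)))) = -569245 / 3276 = -173.76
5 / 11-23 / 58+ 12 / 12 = 675 / 638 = 1.06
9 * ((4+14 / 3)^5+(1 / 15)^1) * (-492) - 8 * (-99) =-9742705964 / 45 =-216504576.98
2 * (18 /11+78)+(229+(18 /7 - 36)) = 354.84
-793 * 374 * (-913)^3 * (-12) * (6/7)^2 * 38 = -3705309292096361664/49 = -75618556981558401.31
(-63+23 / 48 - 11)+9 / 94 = -165647 / 2256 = -73.43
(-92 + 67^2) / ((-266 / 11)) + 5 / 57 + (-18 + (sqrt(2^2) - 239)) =-436.74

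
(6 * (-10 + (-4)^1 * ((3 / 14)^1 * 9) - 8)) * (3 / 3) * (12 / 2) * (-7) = 6480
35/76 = 0.46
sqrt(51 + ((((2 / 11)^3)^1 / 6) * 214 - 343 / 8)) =sqrt(17581938) / 1452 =2.89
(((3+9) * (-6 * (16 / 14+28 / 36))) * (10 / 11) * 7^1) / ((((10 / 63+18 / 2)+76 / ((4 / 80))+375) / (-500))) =13860000 / 59981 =231.07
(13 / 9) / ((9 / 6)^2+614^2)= 52 / 13571937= 0.00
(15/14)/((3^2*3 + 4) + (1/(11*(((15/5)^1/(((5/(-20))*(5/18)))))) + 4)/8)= 142560/4191229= 0.03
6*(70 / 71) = 420 / 71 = 5.92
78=78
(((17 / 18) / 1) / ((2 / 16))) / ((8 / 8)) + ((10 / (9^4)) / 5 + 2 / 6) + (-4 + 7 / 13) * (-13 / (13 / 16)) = 5396813 / 85293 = 63.27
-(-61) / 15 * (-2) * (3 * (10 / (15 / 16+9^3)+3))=-4294034 / 58395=-73.53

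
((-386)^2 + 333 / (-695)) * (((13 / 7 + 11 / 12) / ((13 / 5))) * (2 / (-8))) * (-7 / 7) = 24127589671 / 607152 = 39738.96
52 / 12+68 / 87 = 445 / 87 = 5.11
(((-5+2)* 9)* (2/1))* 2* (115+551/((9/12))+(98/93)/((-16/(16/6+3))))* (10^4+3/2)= -917374521.02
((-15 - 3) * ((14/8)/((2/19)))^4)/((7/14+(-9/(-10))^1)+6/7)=-98563727115/161792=-609200.25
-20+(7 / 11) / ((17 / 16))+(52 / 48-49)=-151061 / 2244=-67.32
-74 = -74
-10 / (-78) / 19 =5 / 741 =0.01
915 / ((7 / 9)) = 8235 / 7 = 1176.43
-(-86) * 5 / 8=215 / 4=53.75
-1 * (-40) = 40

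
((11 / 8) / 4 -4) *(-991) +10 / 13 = 1507631 / 416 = 3624.11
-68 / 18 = -3.78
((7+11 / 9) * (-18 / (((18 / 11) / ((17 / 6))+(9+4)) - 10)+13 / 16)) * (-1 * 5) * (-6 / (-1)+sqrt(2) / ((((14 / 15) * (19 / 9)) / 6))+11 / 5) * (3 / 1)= 375948675 * sqrt(2) / 237272+22835401 / 5352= 6507.47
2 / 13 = 0.15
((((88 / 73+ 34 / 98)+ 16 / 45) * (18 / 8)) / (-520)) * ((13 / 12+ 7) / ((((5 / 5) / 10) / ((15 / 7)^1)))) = -29790349 / 20832448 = -1.43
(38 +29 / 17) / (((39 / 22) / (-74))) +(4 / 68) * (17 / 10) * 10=-366079 / 221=-1656.47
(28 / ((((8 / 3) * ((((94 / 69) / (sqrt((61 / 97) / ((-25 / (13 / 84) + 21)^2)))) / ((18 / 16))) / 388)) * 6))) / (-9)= -299 * sqrt(5917) / 65424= -0.35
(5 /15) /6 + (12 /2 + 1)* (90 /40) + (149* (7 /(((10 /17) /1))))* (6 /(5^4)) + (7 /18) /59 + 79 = 247432519 /2212500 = 111.83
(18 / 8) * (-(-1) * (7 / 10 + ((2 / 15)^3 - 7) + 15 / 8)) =-119411 / 12000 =-9.95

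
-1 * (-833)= 833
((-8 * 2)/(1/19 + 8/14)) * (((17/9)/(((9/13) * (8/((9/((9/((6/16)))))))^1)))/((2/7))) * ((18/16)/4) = -205751/63744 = -3.23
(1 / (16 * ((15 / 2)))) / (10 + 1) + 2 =2641 / 1320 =2.00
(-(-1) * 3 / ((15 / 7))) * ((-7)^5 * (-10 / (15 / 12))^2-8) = -7529592 / 5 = -1505918.40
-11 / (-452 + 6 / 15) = 55 / 2258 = 0.02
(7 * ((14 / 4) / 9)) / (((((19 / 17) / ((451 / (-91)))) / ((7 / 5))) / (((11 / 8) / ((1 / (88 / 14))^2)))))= -10204777 / 11115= -918.11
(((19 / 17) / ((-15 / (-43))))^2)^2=445541565121 / 4228250625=105.37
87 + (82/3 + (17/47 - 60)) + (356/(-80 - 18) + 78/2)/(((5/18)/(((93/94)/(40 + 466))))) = 54.94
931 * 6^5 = 7239456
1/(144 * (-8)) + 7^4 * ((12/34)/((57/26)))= 143829181/372096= 386.54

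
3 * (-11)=-33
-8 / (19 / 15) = -120 / 19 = -6.32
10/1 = 10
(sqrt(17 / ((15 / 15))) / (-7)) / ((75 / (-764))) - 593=-593+764* sqrt(17) / 525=-587.00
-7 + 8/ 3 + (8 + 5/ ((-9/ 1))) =28/ 9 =3.11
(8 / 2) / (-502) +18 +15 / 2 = 12797 / 502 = 25.49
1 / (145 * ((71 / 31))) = 31 / 10295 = 0.00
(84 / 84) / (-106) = -1 / 106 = -0.01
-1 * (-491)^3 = 118370771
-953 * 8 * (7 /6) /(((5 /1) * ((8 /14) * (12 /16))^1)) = -186788 /45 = -4150.84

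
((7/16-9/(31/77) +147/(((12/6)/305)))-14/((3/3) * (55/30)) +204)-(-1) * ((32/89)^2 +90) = 980250715723/43216976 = 22682.08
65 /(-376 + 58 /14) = -455 /2603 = -0.17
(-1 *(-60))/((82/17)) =510/41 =12.44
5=5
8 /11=0.73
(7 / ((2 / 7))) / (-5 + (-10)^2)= 49 / 190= 0.26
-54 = -54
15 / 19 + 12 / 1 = 243 / 19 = 12.79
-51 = -51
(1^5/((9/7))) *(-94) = -658/9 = -73.11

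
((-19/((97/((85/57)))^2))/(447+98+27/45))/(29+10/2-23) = -36125/48281041512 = -0.00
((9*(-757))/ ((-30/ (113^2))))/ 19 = 28998399/ 190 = 152623.15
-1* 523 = -523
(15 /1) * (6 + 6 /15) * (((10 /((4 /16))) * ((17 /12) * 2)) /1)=10880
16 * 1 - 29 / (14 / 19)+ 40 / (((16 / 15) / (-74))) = -39177 / 14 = -2798.36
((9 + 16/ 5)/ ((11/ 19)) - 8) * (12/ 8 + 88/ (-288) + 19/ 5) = 646381/ 9900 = 65.29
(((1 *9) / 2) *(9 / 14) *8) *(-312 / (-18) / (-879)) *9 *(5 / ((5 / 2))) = -16848 / 2051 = -8.21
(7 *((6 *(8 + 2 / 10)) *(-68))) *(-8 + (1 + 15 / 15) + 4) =234192 / 5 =46838.40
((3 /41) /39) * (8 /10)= 4 /2665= 0.00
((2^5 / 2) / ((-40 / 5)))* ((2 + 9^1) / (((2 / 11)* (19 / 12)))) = -1452 / 19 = -76.42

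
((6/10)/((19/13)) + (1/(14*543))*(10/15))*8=3558496/1083285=3.28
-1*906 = -906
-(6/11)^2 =-36/121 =-0.30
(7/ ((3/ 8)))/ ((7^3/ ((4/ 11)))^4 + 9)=14336/ 607950857736435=0.00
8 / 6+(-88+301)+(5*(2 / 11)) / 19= 134417 / 627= 214.38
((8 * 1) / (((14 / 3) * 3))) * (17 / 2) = 4.86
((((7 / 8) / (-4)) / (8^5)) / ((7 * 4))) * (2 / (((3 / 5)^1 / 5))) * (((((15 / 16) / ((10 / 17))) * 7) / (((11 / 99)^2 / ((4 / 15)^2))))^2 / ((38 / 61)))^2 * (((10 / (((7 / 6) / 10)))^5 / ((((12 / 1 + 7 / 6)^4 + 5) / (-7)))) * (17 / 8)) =399752900.09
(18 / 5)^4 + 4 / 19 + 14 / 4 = 4077213 / 23750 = 171.67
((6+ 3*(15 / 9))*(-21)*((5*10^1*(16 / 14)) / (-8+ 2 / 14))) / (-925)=-336 / 185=-1.82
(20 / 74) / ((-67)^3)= -10 / 11128231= -0.00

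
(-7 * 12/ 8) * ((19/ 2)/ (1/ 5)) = -1995/ 4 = -498.75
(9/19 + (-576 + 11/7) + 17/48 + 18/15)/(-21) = 18271031/670320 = 27.26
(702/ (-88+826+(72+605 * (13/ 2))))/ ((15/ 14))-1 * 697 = -4721239/ 6775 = -696.86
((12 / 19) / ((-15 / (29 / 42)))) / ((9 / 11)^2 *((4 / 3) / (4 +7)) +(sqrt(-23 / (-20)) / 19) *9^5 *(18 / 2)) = 23468192 / 8950547275993223649-49936761468 *sqrt(115) / 552502918271186645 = -0.00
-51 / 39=-17 / 13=-1.31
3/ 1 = 3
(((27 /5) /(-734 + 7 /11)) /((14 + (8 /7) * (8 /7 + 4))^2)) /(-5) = 237699 /63774744100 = 0.00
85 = 85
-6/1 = -6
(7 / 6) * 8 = 28 / 3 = 9.33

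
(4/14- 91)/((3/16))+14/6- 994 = -30985/21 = -1475.48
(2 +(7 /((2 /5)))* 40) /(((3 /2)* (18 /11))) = 286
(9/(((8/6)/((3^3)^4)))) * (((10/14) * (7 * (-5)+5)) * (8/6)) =-717445350/7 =-102492192.86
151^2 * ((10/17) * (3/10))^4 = 1846881/83521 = 22.11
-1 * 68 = -68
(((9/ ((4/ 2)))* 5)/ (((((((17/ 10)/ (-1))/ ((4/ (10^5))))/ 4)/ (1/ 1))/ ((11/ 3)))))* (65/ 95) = -429/ 80750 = -0.01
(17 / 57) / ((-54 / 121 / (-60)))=20570 / 513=40.10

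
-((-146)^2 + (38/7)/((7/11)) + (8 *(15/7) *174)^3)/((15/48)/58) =-8447725785699392/1715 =-4925787630145.42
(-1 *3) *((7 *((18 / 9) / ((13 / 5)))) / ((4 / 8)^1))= -420 / 13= -32.31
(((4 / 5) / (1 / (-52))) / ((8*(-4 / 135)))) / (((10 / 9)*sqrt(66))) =1053*sqrt(66) / 440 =19.44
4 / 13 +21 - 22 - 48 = -633 / 13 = -48.69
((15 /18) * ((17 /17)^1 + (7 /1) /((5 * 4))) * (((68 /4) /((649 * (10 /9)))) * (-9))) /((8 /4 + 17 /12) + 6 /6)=-37179 /687940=-0.05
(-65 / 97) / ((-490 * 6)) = 13 / 57036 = 0.00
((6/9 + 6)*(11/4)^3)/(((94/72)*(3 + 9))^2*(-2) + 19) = -19965/67952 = -0.29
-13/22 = -0.59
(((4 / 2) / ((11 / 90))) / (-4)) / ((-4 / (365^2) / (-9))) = -53956125 / 44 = -1226275.57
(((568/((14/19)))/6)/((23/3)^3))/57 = 426/85169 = 0.01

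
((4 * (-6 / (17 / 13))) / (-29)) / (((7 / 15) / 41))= 55.60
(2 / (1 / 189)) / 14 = 27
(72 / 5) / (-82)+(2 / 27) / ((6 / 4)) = -2096 / 16605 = -0.13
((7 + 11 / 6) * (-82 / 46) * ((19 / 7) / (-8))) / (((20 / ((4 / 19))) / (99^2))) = 7099191 / 12880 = 551.18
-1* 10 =-10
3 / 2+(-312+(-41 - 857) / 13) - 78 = -11897 / 26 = -457.58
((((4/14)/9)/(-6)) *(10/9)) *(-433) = 4330/1701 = 2.55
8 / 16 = 1 / 2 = 0.50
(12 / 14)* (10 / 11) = 60 / 77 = 0.78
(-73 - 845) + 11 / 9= -8251 / 9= -916.78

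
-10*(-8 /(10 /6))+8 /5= 248 /5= 49.60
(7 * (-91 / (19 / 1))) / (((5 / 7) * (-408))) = 4459 / 38760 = 0.12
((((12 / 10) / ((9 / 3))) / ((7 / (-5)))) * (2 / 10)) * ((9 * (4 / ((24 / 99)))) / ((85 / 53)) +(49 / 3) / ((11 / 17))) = -661063 / 98175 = -6.73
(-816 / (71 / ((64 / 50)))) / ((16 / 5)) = -1632 / 355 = -4.60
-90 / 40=-9 / 4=-2.25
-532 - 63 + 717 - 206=-84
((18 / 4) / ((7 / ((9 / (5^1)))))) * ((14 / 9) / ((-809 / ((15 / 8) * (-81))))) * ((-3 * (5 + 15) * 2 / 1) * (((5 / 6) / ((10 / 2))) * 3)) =-32805 / 1618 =-20.28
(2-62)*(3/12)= -15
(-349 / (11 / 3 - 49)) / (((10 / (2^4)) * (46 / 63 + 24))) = 65961 / 132430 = 0.50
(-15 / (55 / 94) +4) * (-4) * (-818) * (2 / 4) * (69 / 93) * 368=-3295610752 / 341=-9664547.66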